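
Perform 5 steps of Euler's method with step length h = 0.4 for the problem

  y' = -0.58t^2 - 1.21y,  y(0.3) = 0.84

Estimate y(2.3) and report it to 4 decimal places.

-1.1680

Euler: y_{n+1} = y_n + h·f(t_n, y_n).
t=0.300000, y=0.840000: f=-1.068600 → y ← 0.840000 + 0.4·(-1.068600) = 0.412560
t=0.700000, y=0.412560: f=-0.783398 → y ← 0.412560 + 0.4·(-0.783398) = 0.099201
t=1.100000, y=0.099201: f=-0.821833 → y ← 0.099201 + 0.4·(-0.821833) = -0.229532
t=1.500000, y=-0.229532: f=-1.027266 → y ← -0.229532 + 0.4·(-1.027266) = -0.640439
t=1.900000, y=-0.640439: f=-1.318869 → y ← -0.640439 + 0.4·(-1.318869) = -1.167986
y(2.3) ≈ -1.1680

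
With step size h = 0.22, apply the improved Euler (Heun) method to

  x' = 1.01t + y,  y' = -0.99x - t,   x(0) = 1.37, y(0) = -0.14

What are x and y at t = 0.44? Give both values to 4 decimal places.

1.2659, -0.8160

Heun on (x,y): k1 = f(t_n, state_n); k2 = f(t_n + h, state_n + h·k1); state_{n+1} = state_n + (h/2)·(k1 + k2).
0.000000: (1.370000, -0.140000)
  k1 = (-0.140000, -1.356300)
  predictor → (1.339200, -0.438386)
  k2 = (-0.216186, -1.545808)
  → (1.330820, -0.459232)
0.220000: (1.330820, -0.459232)
  k1 = (-0.237032, -1.537511)
  predictor → (1.278673, -0.797484)
  k2 = (-0.353084, -1.705886)
  → (1.265907, -0.816006)
(x(0.44), y(0.44)) ≈ (1.2659, -0.8160)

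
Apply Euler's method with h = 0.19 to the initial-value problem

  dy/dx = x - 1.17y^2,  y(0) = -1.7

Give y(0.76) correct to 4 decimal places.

Euler: y_{n+1} = y_n + h·f(x_n, y_n).
x=0.000000, y=-1.700000: f=-3.381300 → y ← -1.700000 + 0.19·(-3.381300) = -2.342447
x=0.190000, y=-2.342447: f=-6.229858 → y ← -2.342447 + 0.19·(-6.229858) = -3.526120
x=0.380000, y=-3.526120: f=-14.167221 → y ← -3.526120 + 0.19·(-14.167221) = -6.217892
x=0.570000, y=-6.217892: f=-44.664751 → y ← -6.217892 + 0.19·(-44.664751) = -14.704195
y(0.76) ≈ -14.7042

-14.7042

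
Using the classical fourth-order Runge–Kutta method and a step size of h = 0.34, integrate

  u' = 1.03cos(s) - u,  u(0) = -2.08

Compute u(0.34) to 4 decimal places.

-1.1899

RK4: k1 = f(s_n, u_n); k2 = f(s_n + h/2, u_n + (h/2)·k1); k3 = f(s_n + h/2, u_n + (h/2)·k2); k4 = f(s_n + h, u_n + h·k3); u_{n+1} = u_n + (h/6)·(k1 + 2k2 + 2k3 + k4).
s=0.000000, u=-2.080000:
  k1 = f(0.000000, -2.080000) = 3.110000
  k2 = f(0.170000, -1.551300) = 2.566452
  k3 = f(0.170000, -1.643703) = 2.658855
  k4 = f(0.340000, -1.175989) = 2.147026
  u ← -2.080000 + (0.34/6)·(k1 + 2k2 + 2k3 + k4) = -1.189900
u(0.34) ≈ -1.1899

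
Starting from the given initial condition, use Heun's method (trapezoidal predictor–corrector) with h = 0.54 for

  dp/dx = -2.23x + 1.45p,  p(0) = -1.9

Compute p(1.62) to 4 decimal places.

-23.4589

Heun: k1 = f(x_n, p_n); k2 = f(x_n + h, p_n + h·k1); p_{n+1} = p_n + (h/2)·(k1 + k2).
x=0.000000, p=-1.900000:
  k1 = f(0.000000, -1.900000) = -2.755000
  k2 = f(0.540000, -3.387700) = -6.116365
  p ← -1.900000 + (0.54/2)·(-2.755000 + (-6.116365)) = -4.295269
x=0.540000, p=-4.295269:
  k1 = f(0.540000, -4.295269) = -7.432339
  k2 = f(1.080000, -8.308732) = -14.456061
  p ← -4.295269 + (0.54/2)·(-7.432339 + (-14.456061)) = -10.205137
x=1.080000, p=-10.205137:
  k1 = f(1.080000, -10.205137) = -17.205848
  k2 = f(1.620000, -19.496295) = -31.882227
  p ← -10.205137 + (0.54/2)·(-17.205848 + (-31.882227)) = -23.458917
p(1.62) ≈ -23.4589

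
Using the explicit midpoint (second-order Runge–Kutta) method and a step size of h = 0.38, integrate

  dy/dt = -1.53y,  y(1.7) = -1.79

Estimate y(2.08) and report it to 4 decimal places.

-1.0518

Midpoint: k1 = f(t_n, y_n); k2 = f(t_n + h/2, y_n + (h/2)·k1); y_{n+1} = y_n + h·k2.
t=1.700000, y=-1.790000:
  k1 = f(1.700000, -1.790000) = 2.738700
  k2 = f(1.890000, -1.269647) = 1.942560
  y ← -1.790000 + 0.38·1.942560 = -1.051827
y(2.08) ≈ -1.0518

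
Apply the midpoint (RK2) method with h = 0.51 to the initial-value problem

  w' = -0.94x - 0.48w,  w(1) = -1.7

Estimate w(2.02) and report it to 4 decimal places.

Midpoint: k1 = f(x_n, w_n); k2 = f(x_n + h/2, w_n + (h/2)·k1); w_{n+1} = w_n + h·k2.
x=1.000000, w=-1.700000:
  k1 = f(1.000000, -1.700000) = -0.124000
  k2 = f(1.255000, -1.731620) = -0.348522
  w ← -1.700000 + 0.51·(-0.348522) = -1.877746
x=1.510000, w=-1.877746:
  k1 = f(1.510000, -1.877746) = -0.518082
  k2 = f(1.765000, -2.009857) = -0.694369
  w ← -1.877746 + 0.51·(-0.694369) = -2.231874
w(2.02) ≈ -2.2319

-2.2319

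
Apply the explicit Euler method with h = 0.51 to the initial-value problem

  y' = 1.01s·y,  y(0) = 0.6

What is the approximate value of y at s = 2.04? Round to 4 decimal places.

Euler: y_{n+1} = y_n + h·f(s_n, y_n).
s=0.000000, y=0.600000: f=0.000000 → y ← 0.600000 + 0.51·0.000000 = 0.600000
s=0.510000, y=0.600000: f=0.309060 → y ← 0.600000 + 0.51·0.309060 = 0.757621
s=1.020000, y=0.757621: f=0.780501 → y ← 0.757621 + 0.51·0.780501 = 1.155676
s=1.530000, y=1.155676: f=1.785866 → y ← 1.155676 + 0.51·1.785866 = 2.066468
y(2.04) ≈ 2.0665

2.0665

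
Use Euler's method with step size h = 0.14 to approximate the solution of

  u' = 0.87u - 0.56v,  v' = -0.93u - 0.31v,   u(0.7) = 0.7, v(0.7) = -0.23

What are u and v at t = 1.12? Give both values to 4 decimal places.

1.0698, -0.5053

Euler on (u,v): u_{n+1} = u_n + h·u', v_{n+1} = v_n + h·v'.
0.700000: (0.700000, -0.230000); f=(0.737800, -0.579700) → (0.803292, -0.311158)
0.840000: (0.803292, -0.311158); f=(0.873113, -0.650603) → (0.925528, -0.402242)
0.980000: (0.925528, -0.402242); f=(1.030465, -0.736046) → (1.069793, -0.505289)
(u(1.12), v(1.12)) ≈ (1.0698, -0.5053)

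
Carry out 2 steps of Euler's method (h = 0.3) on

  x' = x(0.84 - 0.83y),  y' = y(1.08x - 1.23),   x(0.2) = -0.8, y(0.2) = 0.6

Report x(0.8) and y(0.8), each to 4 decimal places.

-1.0554, 0.0770

Euler on (x,y): x_{n+1} = x_n + h·x', y_{n+1} = y_n + h·y'.
0.200000: (-0.800000, 0.600000); f=(-0.273600, -1.256400) → (-0.882080, 0.223080)
0.500000: (-0.882080, 0.223080); f=(-0.577624, -0.486905) → (-1.055367, 0.077009)
(x(0.8), y(0.8)) ≈ (-1.0554, 0.0770)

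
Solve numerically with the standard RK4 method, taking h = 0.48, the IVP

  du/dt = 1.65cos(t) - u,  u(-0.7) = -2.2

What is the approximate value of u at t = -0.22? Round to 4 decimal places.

-0.7984

RK4: k1 = f(t_n, u_n); k2 = f(t_n + h/2, u_n + (h/2)·k1); k3 = f(t_n + h/2, u_n + (h/2)·k2); k4 = f(t_n + h, u_n + h·k3); u_{n+1} = u_n + (h/6)·(k1 + 2k2 + 2k3 + k4).
t=-0.700000, u=-2.200000:
  k1 = f(-0.700000, -2.200000) = 3.461990
  k2 = f(-0.460000, -1.369122) = 2.847609
  k3 = f(-0.460000, -1.516574) = 2.995060
  k4 = f(-0.220000, -0.762371) = 2.372602
  u ← -2.200000 + (0.48/6)·(k1 + 2k2 + 2k3 + k4) = -0.798406
u(-0.22) ≈ -0.7984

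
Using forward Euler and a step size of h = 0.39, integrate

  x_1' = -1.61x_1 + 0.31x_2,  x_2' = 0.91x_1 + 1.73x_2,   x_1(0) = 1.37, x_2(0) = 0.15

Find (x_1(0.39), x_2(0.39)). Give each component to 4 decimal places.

Euler on (x_1,x_2): x_1_{n+1} = x_1_n + h·x_1', x_2_{n+1} = x_2_n + h·x_2'.
0.000000: (1.370000, 0.150000); f=(-2.159200, 1.506200) → (0.527912, 0.737418)
(x_1(0.39), x_2(0.39)) ≈ (0.5279, 0.7374)

0.5279, 0.7374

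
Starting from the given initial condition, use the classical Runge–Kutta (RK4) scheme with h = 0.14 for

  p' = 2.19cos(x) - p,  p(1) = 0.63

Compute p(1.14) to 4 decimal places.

0.6845

RK4: k1 = f(x_n, p_n); k2 = f(x_n + h/2, p_n + (h/2)·k1); k3 = f(x_n + h/2, p_n + (h/2)·k2); k4 = f(x_n + h, p_n + h·k3); p_{n+1} = p_n + (h/6)·(k1 + 2k2 + 2k3 + k4).
x=1.000000, p=0.630000:
  k1 = f(1.000000, 0.630000) = 0.553262
  k2 = f(1.070000, 0.668728) = 0.382744
  k3 = f(1.070000, 0.656792) = 0.394680
  k4 = f(1.140000, 0.685255) = 0.229277
  p ← 0.630000 + (0.14/6)·(k1 + 2k2 + 2k3 + k4) = 0.684539
p(1.14) ≈ 0.6845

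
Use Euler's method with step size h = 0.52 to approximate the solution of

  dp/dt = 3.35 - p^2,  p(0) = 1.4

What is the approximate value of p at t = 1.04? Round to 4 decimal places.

Euler: p_{n+1} = p_n + h·f(t_n, p_n).
t=0.000000, p=1.400000: f=1.390000 → p ← 1.400000 + 0.52·1.390000 = 2.122800
t=0.520000, p=2.122800: f=-1.156280 → p ← 2.122800 + 0.52·(-1.156280) = 1.521534
p(1.04) ≈ 1.5215

1.5215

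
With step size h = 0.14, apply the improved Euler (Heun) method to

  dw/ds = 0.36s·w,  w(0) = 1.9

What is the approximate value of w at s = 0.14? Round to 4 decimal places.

1.9067

Heun: k1 = f(s_n, w_n); k2 = f(s_n + h, w_n + h·k1); w_{n+1} = w_n + (h/2)·(k1 + k2).
s=0.000000, w=1.900000:
  k1 = f(0.000000, 1.900000) = 0.000000
  k2 = f(0.140000, 1.900000) = 0.095760
  w ← 1.900000 + (0.14/2)·(0.000000 + 0.095760) = 1.906703
w(0.14) ≈ 1.9067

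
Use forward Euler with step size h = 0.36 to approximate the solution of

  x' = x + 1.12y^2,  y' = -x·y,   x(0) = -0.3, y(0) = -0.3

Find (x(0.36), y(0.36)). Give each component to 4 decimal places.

-0.3717, -0.3324

Euler on (x,y): x_{n+1} = x_n + h·x', y_{n+1} = y_n + h·y'.
0.000000: (-0.300000, -0.300000); f=(-0.199200, -0.090000) → (-0.371712, -0.332400)
(x(0.36), y(0.36)) ≈ (-0.3717, -0.3324)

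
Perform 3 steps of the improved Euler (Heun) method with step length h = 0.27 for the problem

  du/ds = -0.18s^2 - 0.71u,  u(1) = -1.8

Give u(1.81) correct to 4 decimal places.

-1.2571

Heun: k1 = f(s_n, u_n); k2 = f(s_n + h, u_n + h·k1); u_{n+1} = u_n + (h/2)·(k1 + k2).
s=1.000000, u=-1.800000:
  k1 = f(1.000000, -1.800000) = 1.098000
  k2 = f(1.270000, -1.503540) = 0.777191
  u ← -1.800000 + (0.27/2)·(1.098000 + 0.777191) = -1.546849
s=1.270000, u=-1.546849:
  k1 = f(1.270000, -1.546849) = 0.807941
  k2 = f(1.540000, -1.328705) = 0.516493
  u ← -1.546849 + (0.27/2)·(0.807941 + 0.516493) = -1.368051
s=1.540000, u=-1.368051:
  k1 = f(1.540000, -1.368051) = 0.544428
  k2 = f(1.810000, -1.221055) = 0.277251
  u ← -1.368051 + (0.27/2)·(0.544428 + 0.277251) = -1.257124
u(1.81) ≈ -1.2571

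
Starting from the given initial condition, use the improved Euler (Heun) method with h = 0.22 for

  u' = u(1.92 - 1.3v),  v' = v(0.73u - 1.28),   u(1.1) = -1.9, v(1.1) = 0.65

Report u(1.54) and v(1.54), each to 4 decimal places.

-3.5793, 0.1960

Heun on (u,v): k1 = f(t_n, state_n); k2 = f(t_n + h, state_n + h·k1); state_{n+1} = state_n + (h/2)·(k1 + k2).
1.100000: (-1.900000, 0.650000)
  k1 = (-2.042500, -1.733550)
  predictor → (-2.349350, 0.268619)
  k2 = (-3.690348, -0.804521)
  → (-2.530613, 0.370812)
1.320000: (-2.530613, 0.370812)
  k1 = (-3.638880, -1.159659)
  predictor → (-3.331167, 0.115687)
  k2 = (-5.894855, -0.429403)
  → (-3.579324, 0.196015)
(u(1.54), v(1.54)) ≈ (-3.5793, 0.1960)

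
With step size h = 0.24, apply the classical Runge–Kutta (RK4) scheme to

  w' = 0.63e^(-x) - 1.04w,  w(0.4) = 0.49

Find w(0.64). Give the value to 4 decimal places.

RK4: k1 = f(x_n, w_n); k2 = f(x_n + h/2, w_n + (h/2)·k1); k3 = f(x_n + h/2, w_n + (h/2)·k2); k4 = f(x_n + h, w_n + h·k3); w_{n+1} = w_n + (h/6)·(k1 + 2k2 + 2k3 + k4).
x=0.400000, w=0.490000:
  k1 = f(0.400000, 0.490000) = -0.087298
  k2 = f(0.520000, 0.479524) = -0.124157
  k3 = f(0.520000, 0.475101) = -0.119557
  k4 = f(0.640000, 0.461306) = -0.147564
  w ← 0.490000 + (0.24/6)·(k1 + 2k2 + 2k3 + k4) = 0.461108
w(0.64) ≈ 0.4611

0.4611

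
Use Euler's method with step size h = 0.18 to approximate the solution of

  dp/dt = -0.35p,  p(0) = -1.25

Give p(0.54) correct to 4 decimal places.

-1.0283

Euler: p_{n+1} = p_n + h·f(t_n, p_n).
t=0.000000, p=-1.250000: f=0.437500 → p ← -1.250000 + 0.18·0.437500 = -1.171250
t=0.180000, p=-1.171250: f=0.409937 → p ← -1.171250 + 0.18·0.409937 = -1.097461
t=0.360000, p=-1.097461: f=0.384111 → p ← -1.097461 + 0.18·0.384111 = -1.028321
p(0.54) ≈ -1.0283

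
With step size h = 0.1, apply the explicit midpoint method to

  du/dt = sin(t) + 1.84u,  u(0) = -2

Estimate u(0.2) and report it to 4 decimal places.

Midpoint: k1 = f(t_n, u_n); k2 = f(t_n + h/2, u_n + (h/2)·k1); u_{n+1} = u_n + h·k2.
t=0.000000, u=-2.000000:
  k1 = f(0.000000, -2.000000) = -3.680000
  k2 = f(0.050000, -2.184000) = -3.968581
  u ← -2.000000 + 0.1·(-3.968581) = -2.396858
t=0.100000, u=-2.396858:
  k1 = f(0.100000, -2.396858) = -4.310385
  k2 = f(0.150000, -2.612377) = -4.657336
  u ← -2.396858 + 0.1·(-4.657336) = -2.862592
u(0.2) ≈ -2.8626

-2.8626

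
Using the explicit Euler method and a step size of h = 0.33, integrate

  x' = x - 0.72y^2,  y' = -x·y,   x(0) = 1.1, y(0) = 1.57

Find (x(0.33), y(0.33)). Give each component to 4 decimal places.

0.8773, 1.0001

Euler on (x,y): x_{n+1} = x_n + h·x', y_{n+1} = y_n + h·y'.
0.000000: (1.100000, 1.570000); f=(-0.674728, -1.727000) → (0.877340, 1.000090)
(x(0.33), y(0.33)) ≈ (0.8773, 1.0001)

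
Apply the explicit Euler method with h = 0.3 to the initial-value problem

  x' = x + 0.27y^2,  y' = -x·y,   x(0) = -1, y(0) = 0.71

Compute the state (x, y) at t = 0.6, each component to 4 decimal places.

-1.5679, 1.2717

Euler on (x,y): x_{n+1} = x_n + h·x', y_{n+1} = y_n + h·y'.
0.000000: (-1.000000, 0.710000); f=(-0.863893, 0.710000) → (-1.259168, 0.923000)
0.300000: (-1.259168, 0.923000); f=(-1.029147, 1.162212) → (-1.567912, 1.271664)
(x(0.6), y(0.6)) ≈ (-1.5679, 1.2717)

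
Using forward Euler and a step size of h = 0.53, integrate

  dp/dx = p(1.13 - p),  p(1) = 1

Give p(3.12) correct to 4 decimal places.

1.1255

Euler: p_{n+1} = p_n + h·f(x_n, p_n).
x=1.000000, p=1.000000: f=0.130000 → p ← 1.000000 + 0.53·0.130000 = 1.068900
x=1.530000, p=1.068900: f=0.065310 → p ← 1.068900 + 0.53·0.065310 = 1.103514
x=2.060000, p=1.103514: f=0.029227 → p ← 1.103514 + 0.53·0.029227 = 1.119005
x=2.590000, p=1.119005: f=0.012304 → p ← 1.119005 + 0.53·0.012304 = 1.125526
p(3.12) ≈ 1.1255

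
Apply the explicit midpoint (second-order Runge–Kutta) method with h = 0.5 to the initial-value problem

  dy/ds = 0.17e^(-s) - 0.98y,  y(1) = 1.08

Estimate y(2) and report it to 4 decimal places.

Midpoint: k1 = f(s_n, y_n); k2 = f(s_n + h/2, y_n + (h/2)·k1); y_{n+1} = y_n + h·k2.
s=1.000000, y=1.080000:
  k1 = f(1.000000, 1.080000) = -0.995860
  k2 = f(1.250000, 0.831035) = -0.765708
  y ← 1.080000 + 0.5·(-0.765708) = 0.697146
s=1.500000, y=0.697146:
  k1 = f(1.500000, 0.697146) = -0.645271
  k2 = f(1.750000, 0.535828) = -0.495570
  y ← 0.697146 + 0.5·(-0.495570) = 0.449361
y(2) ≈ 0.4494

0.4494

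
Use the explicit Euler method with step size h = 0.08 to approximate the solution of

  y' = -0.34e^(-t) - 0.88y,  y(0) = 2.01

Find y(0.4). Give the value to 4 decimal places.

Euler: y_{n+1} = y_n + h·f(t_n, y_n).
t=0.000000, y=2.010000: f=-2.108800 → y ← 2.010000 + 0.08·(-2.108800) = 1.841296
t=0.080000, y=1.841296: f=-1.934200 → y ← 1.841296 + 0.08·(-1.934200) = 1.686560
t=0.160000, y=1.686560: f=-1.773902 → y ← 1.686560 + 0.08·(-1.773902) = 1.544648
t=0.240000, y=1.544648: f=-1.626744 → y ← 1.544648 + 0.08·(-1.626744) = 1.414508
t=0.320000, y=1.414508: f=-1.491658 → y ← 1.414508 + 0.08·(-1.491658) = 1.295176
y(0.4) ≈ 1.2952

1.2952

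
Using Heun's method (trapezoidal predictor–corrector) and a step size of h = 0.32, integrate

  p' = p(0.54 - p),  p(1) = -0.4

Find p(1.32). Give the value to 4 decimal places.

Heun: k1 = f(s_n, p_n); k2 = f(s_n + h, p_n + h·k1); p_{n+1} = p_n + (h/2)·(k1 + k2).
s=1.000000, p=-0.400000:
  k1 = f(1.000000, -0.400000) = -0.376000
  k2 = f(1.320000, -0.520320) = -0.551706
  p ← -0.400000 + (0.32/2)·(-0.376000 + (-0.551706)) = -0.548433
p(1.32) ≈ -0.5484

-0.5484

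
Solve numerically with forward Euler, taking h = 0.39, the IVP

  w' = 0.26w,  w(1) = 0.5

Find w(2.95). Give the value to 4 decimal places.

0.8104

Euler: w_{n+1} = w_n + h·f(x_n, w_n).
x=1.000000, w=0.500000: f=0.130000 → w ← 0.500000 + 0.39·0.130000 = 0.550700
x=1.390000, w=0.550700: f=0.143182 → w ← 0.550700 + 0.39·0.143182 = 0.606541
x=1.780000, w=0.606541: f=0.157701 → w ← 0.606541 + 0.39·0.157701 = 0.668044
x=2.170000, w=0.668044: f=0.173692 → w ← 0.668044 + 0.39·0.173692 = 0.735784
x=2.560000, w=0.735784: f=0.191304 → w ← 0.735784 + 0.39·0.191304 = 0.810392
w(2.95) ≈ 0.8104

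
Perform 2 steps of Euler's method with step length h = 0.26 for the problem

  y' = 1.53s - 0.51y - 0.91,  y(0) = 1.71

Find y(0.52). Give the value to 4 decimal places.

0.9482

Euler: y_{n+1} = y_n + h·f(s_n, y_n).
s=0.000000, y=1.710000: f=-1.782100 → y ← 1.710000 + 0.26·(-1.782100) = 1.246654
s=0.260000, y=1.246654: f=-1.147994 → y ← 1.246654 + 0.26·(-1.147994) = 0.948176
y(0.52) ≈ 0.9482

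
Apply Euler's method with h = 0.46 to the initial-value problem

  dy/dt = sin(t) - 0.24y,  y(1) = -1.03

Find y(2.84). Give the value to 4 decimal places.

0.6912

Euler: y_{n+1} = y_n + h·f(t_n, y_n).
t=1.000000, y=-1.030000: f=1.088671 → y ← -1.030000 + 0.46·1.088671 = -0.529211
t=1.460000, y=-0.529211: f=1.120879 → y ← -0.529211 + 0.46·1.120879 = -0.013607
t=1.920000, y=-0.013607: f=0.942911 → y ← -0.013607 + 0.46·0.942911 = 0.420132
t=2.380000, y=0.420132: f=0.589243 → y ← 0.420132 + 0.46·0.589243 = 0.691184
y(2.84) ≈ 0.6912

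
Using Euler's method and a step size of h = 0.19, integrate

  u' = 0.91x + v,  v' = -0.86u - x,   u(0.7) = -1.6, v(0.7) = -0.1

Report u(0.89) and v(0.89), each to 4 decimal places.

Euler on (u,v): u_{n+1} = u_n + h·u', v_{n+1} = v_n + h·v'.
0.700000: (-1.600000, -0.100000); f=(0.537000, 0.676000) → (-1.497970, 0.028440)
(u(0.89), v(0.89)) ≈ (-1.4980, 0.0284)

-1.4980, 0.0284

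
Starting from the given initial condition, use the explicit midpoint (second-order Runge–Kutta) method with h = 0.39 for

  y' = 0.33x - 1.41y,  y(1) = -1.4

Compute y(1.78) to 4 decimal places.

Midpoint: k1 = f(x_n, y_n); k2 = f(x_n + h/2, y_n + (h/2)·k1); y_{n+1} = y_n + h·k2.
x=1.000000, y=-1.400000:
  k1 = f(1.000000, -1.400000) = 2.304000
  k2 = f(1.195000, -0.950720) = 1.734865
  y ← -1.400000 + 0.39·1.734865 = -0.723403
x=1.390000, y=-0.723403:
  k1 = f(1.390000, -0.723403) = 1.478698
  k2 = f(1.585000, -0.435057) = 1.136480
  y ← -0.723403 + 0.39·1.136480 = -0.280175
y(1.78) ≈ -0.2802

-0.2802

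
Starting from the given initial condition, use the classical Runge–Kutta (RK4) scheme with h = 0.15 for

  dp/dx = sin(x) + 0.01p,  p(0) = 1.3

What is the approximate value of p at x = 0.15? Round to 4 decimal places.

RK4: k1 = f(x_n, p_n); k2 = f(x_n + h/2, p_n + (h/2)·k1); k3 = f(x_n + h/2, p_n + (h/2)·k2); k4 = f(x_n + h, p_n + h·k3); p_{n+1} = p_n + (h/6)·(k1 + 2k2 + 2k3 + k4).
x=0.000000, p=1.300000:
  k1 = f(0.000000, 1.300000) = 0.013000
  k2 = f(0.075000, 1.300975) = 0.087939
  k3 = f(0.075000, 1.306595) = 0.087996
  k4 = f(0.150000, 1.313199) = 0.162570
  p ← 1.300000 + (0.15/6)·(k1 + 2k2 + 2k3 + k4) = 1.313186
p(0.15) ≈ 1.3132

1.3132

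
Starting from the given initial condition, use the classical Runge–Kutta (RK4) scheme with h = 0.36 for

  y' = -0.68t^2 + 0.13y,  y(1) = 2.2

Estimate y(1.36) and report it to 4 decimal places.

1.9546

RK4: k1 = f(t_n, y_n); k2 = f(t_n + h/2, y_n + (h/2)·k1); k3 = f(t_n + h/2, y_n + (h/2)·k2); k4 = f(t_n + h, y_n + h·k3); y_{n+1} = y_n + (h/6)·(k1 + 2k2 + 2k3 + k4).
t=1.000000, y=2.200000:
  k1 = f(1.000000, 2.200000) = -0.394000
  k2 = f(1.180000, 2.129080) = -0.670052
  k3 = f(1.180000, 2.079391) = -0.676511
  k4 = f(1.360000, 1.956456) = -1.003389
  y ← 2.200000 + (0.36/6)·(k1 + 2k2 + 2k3 + k4) = 1.954569
y(1.36) ≈ 1.9546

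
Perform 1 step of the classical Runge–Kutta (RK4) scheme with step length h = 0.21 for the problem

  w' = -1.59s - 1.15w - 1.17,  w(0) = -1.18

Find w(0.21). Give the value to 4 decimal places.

-1.1775

RK4: k1 = f(s_n, w_n); k2 = f(s_n + h/2, w_n + (h/2)·k1); k3 = f(s_n + h/2, w_n + (h/2)·k2); k4 = f(s_n + h, w_n + h·k3); w_{n+1} = w_n + (h/6)·(k1 + 2k2 + 2k3 + k4).
s=0.000000, w=-1.180000:
  k1 = f(0.000000, -1.180000) = 0.187000
  k2 = f(0.105000, -1.160365) = -0.002530
  k3 = f(0.105000, -1.180266) = 0.020356
  k4 = f(0.210000, -1.175725) = -0.151816
  w ← -1.180000 + (0.21/6)·(k1 + 2k2 + 2k3 + k4) = -1.177521
w(0.21) ≈ -1.1775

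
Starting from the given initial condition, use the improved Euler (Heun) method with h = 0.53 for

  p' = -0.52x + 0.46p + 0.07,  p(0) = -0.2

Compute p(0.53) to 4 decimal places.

Heun: k1 = f(x_n, p_n); k2 = f(x_n + h, p_n + h·k1); p_{n+1} = p_n + (h/2)·(k1 + k2).
x=0.000000, p=-0.200000:
  k1 = f(0.000000, -0.200000) = -0.022000
  k2 = f(0.530000, -0.211660) = -0.302964
  p ← -0.200000 + (0.53/2)·(-0.022000 + (-0.302964)) = -0.286115
p(0.53) ≈ -0.2861

-0.2861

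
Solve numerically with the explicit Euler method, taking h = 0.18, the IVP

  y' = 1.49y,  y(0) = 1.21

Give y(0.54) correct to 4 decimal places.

2.4680

Euler: y_{n+1} = y_n + h·f(t_n, y_n).
t=0.000000, y=1.210000: f=1.802900 → y ← 1.210000 + 0.18·1.802900 = 1.534522
t=0.180000, y=1.534522: f=2.286438 → y ← 1.534522 + 0.18·2.286438 = 1.946081
t=0.360000, y=1.946081: f=2.899660 → y ← 1.946081 + 0.18·2.899660 = 2.468020
y(0.54) ≈ 2.4680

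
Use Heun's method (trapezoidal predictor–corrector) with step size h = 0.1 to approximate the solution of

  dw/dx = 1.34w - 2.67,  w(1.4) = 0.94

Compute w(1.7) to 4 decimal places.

0.4209

Heun: k1 = f(x_n, w_n); k2 = f(x_n + h, w_n + h·k1); w_{n+1} = w_n + (h/2)·(k1 + k2).
x=1.400000, w=0.940000:
  k1 = f(1.400000, 0.940000) = -1.410400
  k2 = f(1.500000, 0.798960) = -1.599394
  w ← 0.940000 + (0.1/2)·(-1.410400 + (-1.599394)) = 0.789510
x=1.500000, w=0.789510:
  k1 = f(1.500000, 0.789510) = -1.612056
  k2 = f(1.600000, 0.628305) = -1.828072
  w ← 0.789510 + (0.1/2)·(-1.612056 + (-1.828072)) = 0.617504
x=1.600000, w=0.617504:
  k1 = f(1.600000, 0.617504) = -1.842545
  k2 = f(1.700000, 0.433249) = -2.089446
  w ← 0.617504 + (0.1/2)·(-1.842545 + (-2.089446)) = 0.420904
w(1.7) ≈ 0.4209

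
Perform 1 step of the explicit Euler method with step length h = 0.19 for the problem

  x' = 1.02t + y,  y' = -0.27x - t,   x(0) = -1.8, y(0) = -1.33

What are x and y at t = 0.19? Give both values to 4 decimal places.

Euler on (x,y): x_{n+1} = x_n + h·x', y_{n+1} = y_n + h·y'.
0.000000: (-1.800000, -1.330000); f=(-1.330000, 0.486000) → (-2.052700, -1.237660)
(x(0.19), y(0.19)) ≈ (-2.0527, -1.2377)

-2.0527, -1.2377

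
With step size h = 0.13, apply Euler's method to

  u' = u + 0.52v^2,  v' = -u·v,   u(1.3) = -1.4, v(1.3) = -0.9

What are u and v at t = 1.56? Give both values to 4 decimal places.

Euler on (u,v): u_{n+1} = u_n + h·u', v_{n+1} = v_n + h·v'.
1.300000: (-1.400000, -0.900000); f=(-0.978800, -1.260000) → (-1.527244, -1.063800)
1.430000: (-1.527244, -1.063800); f=(-0.938775, -1.624682) → (-1.649285, -1.275009)
(u(1.56), v(1.56)) ≈ (-1.6493, -1.2750)

-1.6493, -1.2750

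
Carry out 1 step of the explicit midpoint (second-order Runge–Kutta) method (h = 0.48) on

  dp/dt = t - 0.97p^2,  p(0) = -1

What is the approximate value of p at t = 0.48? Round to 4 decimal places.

-1.5924

Midpoint: k1 = f(t_n, p_n); k2 = f(t_n + h/2, p_n + (h/2)·k1); p_{n+1} = p_n + h·k2.
t=0.000000, p=-1.000000:
  k1 = f(0.000000, -1.000000) = -0.970000
  k2 = f(0.240000, -1.232800) = -1.234202
  p ← -1.000000 + 0.48·(-1.234202) = -1.592417
p(0.48) ≈ -1.5924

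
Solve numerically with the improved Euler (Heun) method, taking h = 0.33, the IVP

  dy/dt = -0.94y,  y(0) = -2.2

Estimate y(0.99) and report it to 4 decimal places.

-0.8840

Heun: k1 = f(t_n, y_n); k2 = f(t_n + h, y_n + h·k1); y_{n+1} = y_n + (h/2)·(k1 + k2).
t=0.000000, y=-2.200000:
  k1 = f(0.000000, -2.200000) = 2.068000
  k2 = f(0.330000, -1.517560) = 1.426506
  y ← -2.200000 + (0.33/2)·(2.068000 + 1.426506) = -1.623406
t=0.330000, y=-1.623406:
  k1 = f(0.330000, -1.623406) = 1.526002
  k2 = f(0.660000, -1.119826) = 1.052636
  y ← -1.623406 + (0.33/2)·(1.526002 + 1.052636) = -1.197931
t=0.660000, y=-1.197931:
  k1 = f(0.660000, -1.197931) = 1.126055
  k2 = f(0.990000, -0.826333) = 0.776753
  y ← -1.197931 + (0.33/2)·(1.126055 + 0.776753) = -0.883968
y(0.99) ≈ -0.8840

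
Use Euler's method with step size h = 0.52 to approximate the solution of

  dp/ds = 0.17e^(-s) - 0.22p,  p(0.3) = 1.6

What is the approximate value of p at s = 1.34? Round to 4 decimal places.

1.3518

Euler: p_{n+1} = p_n + h·f(s_n, p_n).
s=0.300000, p=1.600000: f=-0.226061 → p ← 1.600000 + 0.52·(-0.226061) = 1.482448
s=0.820000, p=1.482448: f=-0.251265 → p ← 1.482448 + 0.52·(-0.251265) = 1.351790
p(1.34) ≈ 1.3518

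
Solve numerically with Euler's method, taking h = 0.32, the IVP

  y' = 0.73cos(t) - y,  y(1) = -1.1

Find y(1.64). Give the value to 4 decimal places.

Euler: y_{n+1} = y_n + h·f(t_n, y_n).
t=1.000000, y=-1.100000: f=1.494421 → y ← -1.100000 + 0.32·1.494421 = -0.621785
t=1.320000, y=-0.621785: f=0.802953 → y ← -0.621785 + 0.32·0.802953 = -0.364840
y(1.64) ≈ -0.3648

-0.3648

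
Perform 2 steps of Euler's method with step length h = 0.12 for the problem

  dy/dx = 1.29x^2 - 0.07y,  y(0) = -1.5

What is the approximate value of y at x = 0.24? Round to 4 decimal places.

Euler: y_{n+1} = y_n + h·f(x_n, y_n).
x=0.000000, y=-1.500000: f=0.105000 → y ← -1.500000 + 0.12·0.105000 = -1.487400
x=0.120000, y=-1.487400: f=0.122694 → y ← -1.487400 + 0.12·0.122694 = -1.472677
y(0.24) ≈ -1.4727

-1.4727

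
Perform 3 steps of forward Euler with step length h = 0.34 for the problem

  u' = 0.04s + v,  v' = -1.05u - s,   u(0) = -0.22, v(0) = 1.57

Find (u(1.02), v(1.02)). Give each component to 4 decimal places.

Euler on (u,v): u_{n+1} = u_n + h·u', v_{n+1} = v_n + h·v'.
0.000000: (-0.220000, 1.570000); f=(1.570000, 0.231000) → (0.313800, 1.648540)
0.340000: (0.313800, 1.648540); f=(1.662140, -0.669490) → (0.878928, 1.420913)
0.680000: (0.878928, 1.420913); f=(1.448113, -1.602874) → (1.371286, 0.875936)
(u(1.02), v(1.02)) ≈ (1.3713, 0.8759)

1.3713, 0.8759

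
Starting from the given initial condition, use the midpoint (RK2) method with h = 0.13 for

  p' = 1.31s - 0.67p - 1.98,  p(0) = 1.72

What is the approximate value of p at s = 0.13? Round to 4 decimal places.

Midpoint: k1 = f(s_n, p_n); k2 = f(s_n + h/2, p_n + (h/2)·k1); p_{n+1} = p_n + h·k2.
s=0.000000, p=1.720000:
  k1 = f(0.000000, 1.720000) = -3.132400
  k2 = f(0.065000, 1.516394) = -2.910834
  p ← 1.720000 + 0.13·(-2.910834) = 1.341592
p(0.13) ≈ 1.3416

1.3416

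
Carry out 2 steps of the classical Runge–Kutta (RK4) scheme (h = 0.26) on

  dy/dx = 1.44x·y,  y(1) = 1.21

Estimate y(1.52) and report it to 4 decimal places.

3.1074

RK4: k1 = f(x_n, y_n); k2 = f(x_n + h/2, y_n + (h/2)·k1); k3 = f(x_n + h/2, y_n + (h/2)·k2); k4 = f(x_n + h, y_n + h·k3); y_{n+1} = y_n + (h/6)·(k1 + 2k2 + 2k3 + k4).
x=1.000000, y=1.210000:
  k1 = f(1.000000, 1.210000) = 1.742400
  k2 = f(1.130000, 1.436512) = 2.337492
  k3 = f(1.130000, 1.513874) = 2.463376
  k4 = f(1.260000, 1.850478) = 3.357507
  y ← 1.210000 + (0.26/6)·(k1 + 2k2 + 2k3 + k4) = 1.847071
x=1.260000, y=1.847071:
  k1 = f(1.260000, 1.847071) = 3.351326
  k2 = f(1.390000, 2.282744) = 4.569140
  k3 = f(1.390000, 2.441059) = 4.886024
  k4 = f(1.520000, 3.117438) = 6.823447
  y ← 1.847071 + (0.26/6)·(k1 + 2k2 + 2k3 + k4) = 3.107426
y(1.52) ≈ 3.1074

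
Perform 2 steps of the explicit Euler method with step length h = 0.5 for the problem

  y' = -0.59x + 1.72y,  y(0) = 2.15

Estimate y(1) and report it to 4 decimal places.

Euler: y_{n+1} = y_n + h·f(x_n, y_n).
x=0.000000, y=2.150000: f=3.698000 → y ← 2.150000 + 0.5·3.698000 = 3.999000
x=0.500000, y=3.999000: f=6.583280 → y ← 3.999000 + 0.5·6.583280 = 7.290640
y(1) ≈ 7.2906

7.2906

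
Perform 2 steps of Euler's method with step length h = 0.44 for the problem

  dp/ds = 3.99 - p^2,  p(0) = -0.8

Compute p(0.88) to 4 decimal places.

Euler: p_{n+1} = p_n + h·f(s_n, p_n).
s=0.000000, p=-0.800000: f=3.350000 → p ← -0.800000 + 0.44·3.350000 = 0.674000
s=0.440000, p=0.674000: f=3.535724 → p ← 0.674000 + 0.44·3.535724 = 2.229719
p(0.88) ≈ 2.2297

2.2297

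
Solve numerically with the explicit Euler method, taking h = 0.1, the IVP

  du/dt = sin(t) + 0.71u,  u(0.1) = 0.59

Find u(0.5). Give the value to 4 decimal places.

0.8819

Euler: u_{n+1} = u_n + h·f(t_n, u_n).
t=0.100000, u=0.590000: f=0.518733 → u ← 0.590000 + 0.1·0.518733 = 0.641873
t=0.200000, u=0.641873: f=0.654399 → u ← 0.641873 + 0.1·0.654399 = 0.707313
t=0.300000, u=0.707313: f=0.797713 → u ← 0.707313 + 0.1·0.797713 = 0.787085
t=0.400000, u=0.787085: f=0.948248 → u ← 0.787085 + 0.1·0.948248 = 0.881909
u(0.5) ≈ 0.8819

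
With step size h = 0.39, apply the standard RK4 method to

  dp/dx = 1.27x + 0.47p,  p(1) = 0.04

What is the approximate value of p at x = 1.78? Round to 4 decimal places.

RK4: k1 = f(x_n, p_n); k2 = f(x_n + h/2, p_n + (h/2)·k1); k3 = f(x_n + h/2, p_n + (h/2)·k2); k4 = f(x_n + h, p_n + h·k3); p_{n+1} = p_n + (h/6)·(k1 + 2k2 + 2k3 + k4).
x=1.000000, p=0.040000:
  k1 = f(1.000000, 0.040000) = 1.288800
  k2 = f(1.195000, 0.291316) = 1.654569
  k3 = f(1.195000, 0.362641) = 1.688091
  k4 = f(1.390000, 0.698356) = 2.093527
  p ← 0.040000 + (0.39/6)·(k1 + 2k2 + 2k3 + k4) = 0.694397
x=1.390000, p=0.694397:
  k1 = f(1.390000, 0.694397) = 2.091667
  k2 = f(1.585000, 1.102272) = 2.531018
  k3 = f(1.585000, 1.187946) = 2.571284
  k4 = f(1.780000, 1.697198) = 3.058283
  p ← 0.694397 + (0.39/6)·(k1 + 2k2 + 2k3 + k4) = 1.692443
p(1.78) ≈ 1.6924

1.6924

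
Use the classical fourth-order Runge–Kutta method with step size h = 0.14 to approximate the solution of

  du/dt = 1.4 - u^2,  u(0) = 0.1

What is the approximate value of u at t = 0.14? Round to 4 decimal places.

0.2902

RK4: k1 = f(t_n, u_n); k2 = f(t_n + h/2, u_n + (h/2)·k1); k3 = f(t_n + h/2, u_n + (h/2)·k2); k4 = f(t_n + h, u_n + h·k3); u_{n+1} = u_n + (h/6)·(k1 + 2k2 + 2k3 + k4).
t=0.000000, u=0.100000:
  k1 = f(0.000000, 0.100000) = 1.390000
  k2 = f(0.070000, 0.197300) = 1.361073
  k3 = f(0.070000, 0.195275) = 1.361868
  k4 = f(0.140000, 0.290661) = 1.315516
  u ← 0.100000 + (0.14/6)·(k1 + 2k2 + 2k3 + k4) = 0.290199
u(0.14) ≈ 0.2902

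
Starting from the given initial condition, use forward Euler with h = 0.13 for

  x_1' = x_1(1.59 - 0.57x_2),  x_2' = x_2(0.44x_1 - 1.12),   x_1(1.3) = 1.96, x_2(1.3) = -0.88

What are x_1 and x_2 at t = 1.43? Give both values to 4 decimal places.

Euler on (x_1,x_2): x_1_{n+1} = x_1_n + h·x_1', x_2_{n+1} = x_2_n + h·x_2'.
1.300000: (1.960000, -0.880000); f=(4.099536, 0.226688) → (2.492940, -0.850531)
(x_1(1.43), x_2(1.43)) ≈ (2.4929, -0.8505)

2.4929, -0.8505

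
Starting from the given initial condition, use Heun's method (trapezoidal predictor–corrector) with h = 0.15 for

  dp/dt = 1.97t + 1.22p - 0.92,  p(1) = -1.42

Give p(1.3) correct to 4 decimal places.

-1.5686

Heun: k1 = f(t_n, p_n); k2 = f(t_n + h, p_n + h·k1); p_{n+1} = p_n + (h/2)·(k1 + k2).
t=1.000000, p=-1.420000:
  k1 = f(1.000000, -1.420000) = -0.682400
  k2 = f(1.150000, -1.522360) = -0.511779
  p ← -1.420000 + (0.15/2)·(-0.682400 + (-0.511779)) = -1.509563
t=1.150000, p=-1.509563:
  k1 = f(1.150000, -1.509563) = -0.496167
  k2 = f(1.300000, -1.583989) = -0.291466
  p ← -1.509563 + (0.15/2)·(-0.496167 + (-0.291466)) = -1.568636
p(1.3) ≈ -1.5686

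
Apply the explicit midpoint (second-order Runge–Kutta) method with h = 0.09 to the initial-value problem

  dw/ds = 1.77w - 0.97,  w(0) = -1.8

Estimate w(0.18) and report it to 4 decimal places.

-2.6771

Midpoint: k1 = f(s_n, w_n); k2 = f(s_n + h/2, w_n + (h/2)·k1); w_{n+1} = w_n + h·k2.
s=0.000000, w=-1.800000:
  k1 = f(0.000000, -1.800000) = -4.156000
  k2 = f(0.045000, -1.987020) = -4.487025
  w ← -1.800000 + 0.09·(-4.487025) = -2.203832
s=0.090000, w=-2.203832:
  k1 = f(0.090000, -2.203832) = -4.870783
  k2 = f(0.135000, -2.423018) = -5.258741
  w ← -2.203832 + 0.09·(-5.258741) = -2.677119
w(0.18) ≈ -2.6771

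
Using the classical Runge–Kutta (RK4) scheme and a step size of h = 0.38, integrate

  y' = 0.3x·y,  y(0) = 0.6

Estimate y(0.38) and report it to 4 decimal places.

0.6131

RK4: k1 = f(x_n, y_n); k2 = f(x_n + h/2, y_n + (h/2)·k1); k3 = f(x_n + h/2, y_n + (h/2)·k2); k4 = f(x_n + h, y_n + h·k3); y_{n+1} = y_n + (h/6)·(k1 + 2k2 + 2k3 + k4).
x=0.000000, y=0.600000:
  k1 = f(0.000000, 0.600000) = 0.000000
  k2 = f(0.190000, 0.600000) = 0.034200
  k3 = f(0.190000, 0.606498) = 0.034570
  k4 = f(0.380000, 0.613137) = 0.069898
  y ← 0.600000 + (0.38/6)·(k1 + 2k2 + 2k3 + k4) = 0.613138
y(0.38) ≈ 0.6131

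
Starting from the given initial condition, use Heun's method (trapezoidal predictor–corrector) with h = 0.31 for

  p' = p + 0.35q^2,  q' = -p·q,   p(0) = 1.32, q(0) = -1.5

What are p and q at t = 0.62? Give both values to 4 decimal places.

2.7766, -0.4894

Heun on (p,q): k1 = f(t_n, state_n); k2 = f(t_n + h, state_n + h·k1); state_{n+1} = state_n + (h/2)·(k1 + k2).
0.000000: (1.320000, -1.500000)
  k1 = (2.107500, 1.980000)
  predictor → (1.973325, -0.886200)
  k2 = (2.248198, 1.748761)
  → (1.995133, -0.922042)
0.310000: (1.995133, -0.922042)
  k1 = (2.292690, 1.839597)
  predictor → (2.705867, -0.351767)
  k2 = (2.749176, 0.951835)
  → (2.776622, -0.489370)
(p(0.62), q(0.62)) ≈ (2.7766, -0.4894)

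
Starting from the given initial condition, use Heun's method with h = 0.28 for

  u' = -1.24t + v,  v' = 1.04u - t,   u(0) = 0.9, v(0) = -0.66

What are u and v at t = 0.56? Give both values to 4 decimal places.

Heun on (u,v): k1 = f(t_n, state_n); k2 = f(t_n + h, state_n + h·k1); state_{n+1} = state_n + (h/2)·(k1 + k2).
0.000000: (0.900000, -0.660000)
  k1 = (-0.660000, 0.936000)
  predictor → (0.715200, -0.397920)
  k2 = (-0.745120, 0.463808)
  → (0.703283, -0.464027)
0.280000: (0.703283, -0.464027)
  k1 = (-0.811227, 0.451415)
  predictor → (0.476140, -0.337631)
  k2 = (-1.032031, -0.064815)
  → (0.445227, -0.409903)
(u(0.56), v(0.56)) ≈ (0.4452, -0.4099)

0.4452, -0.4099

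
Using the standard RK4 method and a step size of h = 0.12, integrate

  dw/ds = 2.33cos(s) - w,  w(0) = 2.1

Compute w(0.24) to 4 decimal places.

RK4: k1 = f(s_n, w_n); k2 = f(s_n + h/2, w_n + (h/2)·k1); k3 = f(s_n + h/2, w_n + (h/2)·k2); k4 = f(s_n + h, w_n + h·k3); w_{n+1} = w_n + (h/6)·(k1 + 2k2 + 2k3 + k4).
s=0.000000, w=2.100000:
  k1 = f(0.000000, 2.100000) = 0.230000
  k2 = f(0.060000, 2.113800) = 0.212007
  k3 = f(0.060000, 2.112720) = 0.213087
  k4 = f(0.120000, 2.125570) = 0.187674
  w ← 2.100000 + (0.12/6)·(k1 + 2k2 + 2k3 + k4) = 2.125357
s=0.120000, w=2.125357:
  k1 = f(0.120000, 2.125357) = 0.187887
  k2 = f(0.180000, 2.136630) = 0.155725
  k3 = f(0.180000, 2.134701) = 0.157655
  k4 = f(0.240000, 2.144276) = 0.118942
  w ← 2.125357 + (0.12/6)·(k1 + 2k2 + 2k3 + k4) = 2.144029
w(0.24) ≈ 2.1440

2.1440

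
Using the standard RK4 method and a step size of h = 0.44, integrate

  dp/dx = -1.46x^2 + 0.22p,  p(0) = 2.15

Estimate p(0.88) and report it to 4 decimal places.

2.2609

RK4: k1 = f(x_n, p_n); k2 = f(x_n + h/2, p_n + (h/2)·k1); k3 = f(x_n + h/2, p_n + (h/2)·k2); k4 = f(x_n + h, p_n + h·k3); p_{n+1} = p_n + (h/6)·(k1 + 2k2 + 2k3 + k4).
x=0.000000, p=2.150000:
  k1 = f(0.000000, 2.150000) = 0.473000
  k2 = f(0.220000, 2.254060) = 0.425229
  k3 = f(0.220000, 2.243550) = 0.422917
  k4 = f(0.440000, 2.336084) = 0.231282
  p ← 2.150000 + (0.44/6)·(k1 + 2k2 + 2k3 + k4) = 2.326042
x=0.440000, p=2.326042:
  k1 = f(0.440000, 2.326042) = 0.229073
  k2 = f(0.660000, 2.376438) = -0.113160
  k3 = f(0.660000, 2.301147) = -0.129724
  k4 = f(0.880000, 2.268964) = -0.631452
  p ← 2.326042 + (0.44/6)·(k1 + 2k2 + 2k3 + k4) = 2.260912
p(0.88) ≈ 2.2609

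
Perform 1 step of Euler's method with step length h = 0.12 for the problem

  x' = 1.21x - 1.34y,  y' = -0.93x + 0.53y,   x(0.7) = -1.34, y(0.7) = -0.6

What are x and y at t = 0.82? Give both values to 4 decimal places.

Euler on (x,y): x_{n+1} = x_n + h·x', y_{n+1} = y_n + h·y'.
0.700000: (-1.340000, -0.600000); f=(-0.817400, 0.928200) → (-1.438088, -0.488616)
(x(0.82), y(0.82)) ≈ (-1.4381, -0.4886)

-1.4381, -0.4886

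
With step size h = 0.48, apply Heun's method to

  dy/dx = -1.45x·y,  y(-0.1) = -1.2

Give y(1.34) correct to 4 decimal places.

Heun: k1 = f(x_n, y_n); k2 = f(x_n + h, y_n + h·k1); y_{n+1} = y_n + (h/2)·(k1 + k2).
x=-0.100000, y=-1.200000:
  k1 = f(-0.100000, -1.200000) = -0.174000
  k2 = f(0.380000, -1.283520) = 0.707220
  y ← -1.200000 + (0.48/2)·(-0.174000 + 0.707220) = -1.072027
x=0.380000, y=-1.072027:
  k1 = f(0.380000, -1.072027) = 0.590687
  k2 = f(0.860000, -0.788498) = 0.983256
  y ← -1.072027 + (0.48/2)·(0.590687 + 0.983256) = -0.694281
x=0.860000, y=-0.694281:
  k1 = f(0.860000, -0.694281) = 0.865768
  k2 = f(1.340000, -0.278712) = 0.541538
  y ← -0.694281 + (0.48/2)·(0.865768 + 0.541538) = -0.356527
y(1.34) ≈ -0.3565

-0.3565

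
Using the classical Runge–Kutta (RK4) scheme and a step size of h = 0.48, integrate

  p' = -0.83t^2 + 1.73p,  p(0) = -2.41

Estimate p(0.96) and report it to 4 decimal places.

RK4: k1 = f(t_n, p_n); k2 = f(t_n + h/2, p_n + (h/2)·k1); k3 = f(t_n + h/2, p_n + (h/2)·k2); k4 = f(t_n + h, p_n + h·k3); p_{n+1} = p_n + (h/6)·(k1 + 2k2 + 2k3 + k4).
t=0.000000, p=-2.410000:
  k1 = f(0.000000, -2.410000) = -4.169300
  k2 = f(0.240000, -3.410632) = -5.948201
  k3 = f(0.240000, -3.837568) = -6.686801
  k4 = f(0.480000, -5.619665) = -9.913252
  p ← -2.410000 + (0.48/6)·(k1 + 2k2 + 2k3 + k4) = -5.558205
t=0.480000, p=-5.558205:
  k1 = f(0.480000, -5.558205) = -9.806926
  k2 = f(0.720000, -7.911867) = -14.117801
  k3 = f(0.720000, -8.946477) = -15.907677
  k4 = f(0.960000, -13.193890) = -23.590357
  p ← -5.558205 + (0.48/6)·(k1 + 2k2 + 2k3 + k4) = -13.034064
p(0.96) ≈ -13.0341

-13.0341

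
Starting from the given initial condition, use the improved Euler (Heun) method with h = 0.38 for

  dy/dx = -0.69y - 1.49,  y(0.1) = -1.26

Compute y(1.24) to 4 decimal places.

Heun: k1 = f(x_n, y_n); k2 = f(x_n + h, y_n + h·k1); y_{n+1} = y_n + (h/2)·(k1 + k2).
x=0.100000, y=-1.260000:
  k1 = f(0.100000, -1.260000) = -0.620600
  k2 = f(0.480000, -1.495828) = -0.457879
  y ← -1.260000 + (0.38/2)·(-0.620600 + (-0.457879)) = -1.464911
x=0.480000, y=-1.464911:
  k1 = f(0.480000, -1.464911) = -0.479211
  k2 = f(0.860000, -1.647011) = -0.353562
  y ← -1.464911 + (0.38/2)·(-0.479211 + (-0.353562)) = -1.623138
x=0.860000, y=-1.623138:
  k1 = f(0.860000, -1.623138) = -0.370035
  k2 = f(1.240000, -1.763751) = -0.273012
  y ← -1.623138 + (0.38/2)·(-0.370035 + (-0.273012)) = -1.745317
y(1.24) ≈ -1.7453

-1.7453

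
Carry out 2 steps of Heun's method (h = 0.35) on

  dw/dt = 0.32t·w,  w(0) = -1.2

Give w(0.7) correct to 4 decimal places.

Heun: k1 = f(t_n, w_n); k2 = f(t_n + h, w_n + h·k1); w_{n+1} = w_n + (h/2)·(k1 + k2).
t=0.000000, w=-1.200000:
  k1 = f(0.000000, -1.200000) = 0.000000
  k2 = f(0.350000, -1.200000) = -0.134400
  w ← -1.200000 + (0.35/2)·(0.000000 + (-0.134400)) = -1.223520
t=0.350000, w=-1.223520:
  k1 = f(0.350000, -1.223520) = -0.137034
  k2 = f(0.700000, -1.271482) = -0.284812
  w ← -1.223520 + (0.35/2)·(-0.137034 + (-0.284812)) = -1.297343
w(0.7) ≈ -1.2973

-1.2973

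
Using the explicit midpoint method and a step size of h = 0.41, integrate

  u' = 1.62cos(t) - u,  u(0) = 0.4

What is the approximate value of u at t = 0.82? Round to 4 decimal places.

Midpoint: k1 = f(t_n, u_n); k2 = f(t_n + h/2, u_n + (h/2)·k1); u_{n+1} = u_n + h·k2.
t=0.000000, u=0.400000:
  k1 = f(0.000000, 0.400000) = 1.220000
  k2 = f(0.205000, 0.650100) = 0.935979
  u ← 0.400000 + 0.41·0.935979 = 0.783751
t=0.410000, u=0.783751:
  k1 = f(0.410000, 0.783751) = 0.701984
  k2 = f(0.615000, 0.927658) = 0.395515
  u ← 0.783751 + 0.41·0.395515 = 0.945912
u(0.82) ≈ 0.9459

0.9459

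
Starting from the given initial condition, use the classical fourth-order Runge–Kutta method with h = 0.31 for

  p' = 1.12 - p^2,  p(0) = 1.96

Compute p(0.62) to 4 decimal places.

RK4: k1 = f(x_n, p_n); k2 = f(x_n + h/2, p_n + (h/2)·k1); k3 = f(x_n + h/2, p_n + (h/2)·k2); k4 = f(x_n + h, p_n + h·k3); p_{n+1} = p_n + (h/6)·(k1 + 2k2 + 2k3 + k4).
x=0.000000, p=1.960000:
  k1 = f(0.000000, 1.960000) = -2.721600
  k2 = f(0.155000, 1.538152) = -1.245912
  k3 = f(0.155000, 1.766884) = -2.001878
  k4 = f(0.310000, 1.339418) = -0.674040
  p ← 1.960000 + (0.31/6)·(k1 + 2k2 + 2k3 + k4) = 1.448954
x=0.310000, p=1.448954:
  k1 = f(0.310000, 1.448954) = -0.979467
  k2 = f(0.465000, 1.297136) = -0.562563
  k3 = f(0.465000, 1.361756) = -0.734381
  k4 = f(0.620000, 1.221296) = -0.371563
  p ← 1.448954 + (0.31/6)·(k1 + 2k2 + 2k3 + k4) = 1.245133
p(0.62) ≈ 1.2451

1.2451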